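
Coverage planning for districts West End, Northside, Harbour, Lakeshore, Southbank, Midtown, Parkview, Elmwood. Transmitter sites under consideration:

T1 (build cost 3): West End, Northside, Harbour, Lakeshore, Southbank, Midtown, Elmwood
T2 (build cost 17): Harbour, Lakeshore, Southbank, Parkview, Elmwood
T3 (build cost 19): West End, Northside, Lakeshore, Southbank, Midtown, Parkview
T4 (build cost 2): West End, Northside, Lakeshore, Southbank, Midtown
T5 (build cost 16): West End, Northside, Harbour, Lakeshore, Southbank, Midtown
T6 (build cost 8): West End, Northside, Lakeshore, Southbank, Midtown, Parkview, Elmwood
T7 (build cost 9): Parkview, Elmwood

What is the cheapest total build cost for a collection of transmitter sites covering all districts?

11

T1, T6 cover every district at build cost 3 + 8 = 11.
Any cover uses at least 2 transmitter sites; among all covering selections none totals below 11.
Greedy by coverage-per-build cost would pick T4, T1, T6 for 13 — worse than the optimum 11.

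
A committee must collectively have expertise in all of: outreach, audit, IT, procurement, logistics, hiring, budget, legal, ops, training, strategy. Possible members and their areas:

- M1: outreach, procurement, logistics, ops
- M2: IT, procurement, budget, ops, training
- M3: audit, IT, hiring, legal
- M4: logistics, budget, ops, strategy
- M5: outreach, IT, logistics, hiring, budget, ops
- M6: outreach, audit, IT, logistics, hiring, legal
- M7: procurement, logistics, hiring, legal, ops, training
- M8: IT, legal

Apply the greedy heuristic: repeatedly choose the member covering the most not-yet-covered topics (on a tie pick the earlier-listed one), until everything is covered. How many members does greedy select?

4

Pick 1: M5 covers 6 new topics (outreach, IT, logistics, hiring, budget, ops).
Pick 2: M7 covers 3 new topics (procurement, legal, training).
Pick 3: M3 covers 1 new topics (audit).
Pick 4: M4 covers 1 new topics (strategy).
Greedy uses 4 members. (The true minimum is 3.)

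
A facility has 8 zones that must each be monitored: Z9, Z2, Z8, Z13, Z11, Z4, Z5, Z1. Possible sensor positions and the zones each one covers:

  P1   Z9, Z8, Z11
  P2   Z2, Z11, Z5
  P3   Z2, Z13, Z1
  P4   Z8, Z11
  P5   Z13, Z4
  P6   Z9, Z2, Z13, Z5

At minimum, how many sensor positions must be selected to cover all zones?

4

P1, P2, P3, P5 together cover {Z9, Z2, Z8, Z13, Z11, Z4, Z5, Z1} — every zone.
No 3 of the 6 sensor positions cover everything (all 20 triples fall short), so 4 is minimum.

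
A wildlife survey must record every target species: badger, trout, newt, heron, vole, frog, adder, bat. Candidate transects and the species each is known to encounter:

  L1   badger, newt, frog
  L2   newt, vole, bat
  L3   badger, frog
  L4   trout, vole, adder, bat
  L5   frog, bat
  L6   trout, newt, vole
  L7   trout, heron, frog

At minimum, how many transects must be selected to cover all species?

L1, L4, L7 together cover {badger, trout, newt, heron, vole, frog, adder, bat} — every species.
No 2 of the 7 transects cover everything (all 21 pairs fall short), so 3 is minimum.

3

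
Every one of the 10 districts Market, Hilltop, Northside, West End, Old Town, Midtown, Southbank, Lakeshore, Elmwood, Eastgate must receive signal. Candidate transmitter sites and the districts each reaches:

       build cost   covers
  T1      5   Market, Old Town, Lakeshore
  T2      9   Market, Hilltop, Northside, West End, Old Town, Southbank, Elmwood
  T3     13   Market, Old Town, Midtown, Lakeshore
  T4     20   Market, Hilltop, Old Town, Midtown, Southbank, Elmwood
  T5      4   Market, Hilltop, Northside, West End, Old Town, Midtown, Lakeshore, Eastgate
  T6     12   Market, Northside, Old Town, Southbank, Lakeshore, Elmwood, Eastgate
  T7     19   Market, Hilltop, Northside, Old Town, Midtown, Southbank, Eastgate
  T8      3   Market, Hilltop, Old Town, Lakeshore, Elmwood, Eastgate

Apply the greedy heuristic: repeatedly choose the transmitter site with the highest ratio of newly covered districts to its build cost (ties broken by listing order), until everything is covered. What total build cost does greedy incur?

Pick 1: T5 adds 8 new (Market, Hilltop, Northside, West End, Old Town, Midtown, Lakeshore, Eastgate) at build cost 4 (ratio 8/4).
Pick 2: T8 adds 1 new (Elmwood) at build cost 3 (ratio 1/3).
Pick 3: T2 adds 1 new (Southbank) at build cost 9 (ratio 1/9).
Greedy total build cost: 4 + 3 + 9 = 16. (The true optimum is 13, so greedy overshoots here.)

16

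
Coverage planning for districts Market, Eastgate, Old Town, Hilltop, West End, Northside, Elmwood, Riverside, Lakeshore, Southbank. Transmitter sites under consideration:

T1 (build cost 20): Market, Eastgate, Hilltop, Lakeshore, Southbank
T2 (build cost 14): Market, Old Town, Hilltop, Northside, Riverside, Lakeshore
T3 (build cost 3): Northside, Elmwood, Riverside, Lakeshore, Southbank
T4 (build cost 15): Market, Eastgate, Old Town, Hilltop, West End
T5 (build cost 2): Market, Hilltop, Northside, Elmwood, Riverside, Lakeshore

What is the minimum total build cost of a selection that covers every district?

T3, T4 cover every district at build cost 3 + 15 = 18.
Any cover uses at least 2 transmitter sites; among all covering selections none totals below 18.
Greedy by coverage-per-build cost would pick T5, T3, T4 for 20 — worse than the optimum 18.

18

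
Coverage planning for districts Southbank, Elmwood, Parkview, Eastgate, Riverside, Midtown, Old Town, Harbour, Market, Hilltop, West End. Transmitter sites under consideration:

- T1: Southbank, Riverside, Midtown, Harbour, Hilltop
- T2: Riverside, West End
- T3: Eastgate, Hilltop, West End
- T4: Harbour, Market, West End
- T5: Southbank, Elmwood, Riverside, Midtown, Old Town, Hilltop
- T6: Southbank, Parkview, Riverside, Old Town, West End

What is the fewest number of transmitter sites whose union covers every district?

4

T3, T4, T5, T6 together cover {Southbank, Elmwood, Parkview, Eastgate, Riverside, Midtown, Old Town, Harbour, Market, Hilltop, West End} — every district.
No 3 of the 6 transmitter sites cover everything (all 20 triples fall short), so 4 is minimum.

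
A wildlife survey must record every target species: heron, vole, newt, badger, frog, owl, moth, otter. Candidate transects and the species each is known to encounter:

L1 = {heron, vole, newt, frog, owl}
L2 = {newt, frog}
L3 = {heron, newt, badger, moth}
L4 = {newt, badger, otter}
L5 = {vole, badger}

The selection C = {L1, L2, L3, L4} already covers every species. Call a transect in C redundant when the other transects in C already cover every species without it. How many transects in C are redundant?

1

Drop L1: vole, owl uncovered — not redundant.
Drop L2: the rest still cover every species — redundant.
Drop L3: moth uncovered — not redundant.
Drop L4: otter uncovered — not redundant.
1 redundant: L2.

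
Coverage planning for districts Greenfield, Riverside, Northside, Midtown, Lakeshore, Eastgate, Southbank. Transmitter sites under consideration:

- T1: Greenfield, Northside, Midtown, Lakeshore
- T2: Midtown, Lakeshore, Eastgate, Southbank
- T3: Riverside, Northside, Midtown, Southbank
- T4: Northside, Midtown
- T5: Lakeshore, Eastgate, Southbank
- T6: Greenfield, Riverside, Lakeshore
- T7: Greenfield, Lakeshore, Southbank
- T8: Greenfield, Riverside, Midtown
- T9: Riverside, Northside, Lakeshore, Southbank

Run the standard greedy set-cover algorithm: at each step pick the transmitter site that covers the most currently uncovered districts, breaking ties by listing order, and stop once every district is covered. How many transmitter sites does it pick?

Pick 1: T1 covers 4 new districts (Greenfield, Northside, Midtown, Lakeshore).
Pick 2: T2 covers 2 new districts (Eastgate, Southbank).
Pick 3: T3 covers 1 new districts (Riverside).
Greedy uses 3 transmitter sites.

3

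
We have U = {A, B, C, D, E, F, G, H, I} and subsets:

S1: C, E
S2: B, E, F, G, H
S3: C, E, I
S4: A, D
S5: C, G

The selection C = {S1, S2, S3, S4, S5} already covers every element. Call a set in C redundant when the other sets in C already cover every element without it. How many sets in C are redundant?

2

Drop S1: the rest still cover every element — redundant.
Drop S2: B, F, H uncovered — not redundant.
Drop S3: I uncovered — not redundant.
Drop S4: A, D uncovered — not redundant.
Drop S5: the rest still cover every element — redundant.
2 redundant: S1, S5.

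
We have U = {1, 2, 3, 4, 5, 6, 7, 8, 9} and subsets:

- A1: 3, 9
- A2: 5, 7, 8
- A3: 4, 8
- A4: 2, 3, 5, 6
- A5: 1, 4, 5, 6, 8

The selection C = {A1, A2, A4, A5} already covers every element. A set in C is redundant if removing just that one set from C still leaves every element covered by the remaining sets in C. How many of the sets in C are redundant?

Drop A1: 9 uncovered — not redundant.
Drop A2: 7 uncovered — not redundant.
Drop A4: 2 uncovered — not redundant.
Drop A5: 1, 4 uncovered — not redundant.
None of the sets in C is redundant.

0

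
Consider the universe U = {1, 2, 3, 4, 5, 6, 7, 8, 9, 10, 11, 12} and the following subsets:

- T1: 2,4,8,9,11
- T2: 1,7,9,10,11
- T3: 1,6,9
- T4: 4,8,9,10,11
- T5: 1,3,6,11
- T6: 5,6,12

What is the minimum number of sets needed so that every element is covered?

4

T1, T2, T5, T6 together cover {1, 2, 3, 4, 5, 6, 7, 8, 9, 10, 11, 12} — every element.
No 3 of the 6 sets cover everything (all 20 triples fall short), so 4 is minimum.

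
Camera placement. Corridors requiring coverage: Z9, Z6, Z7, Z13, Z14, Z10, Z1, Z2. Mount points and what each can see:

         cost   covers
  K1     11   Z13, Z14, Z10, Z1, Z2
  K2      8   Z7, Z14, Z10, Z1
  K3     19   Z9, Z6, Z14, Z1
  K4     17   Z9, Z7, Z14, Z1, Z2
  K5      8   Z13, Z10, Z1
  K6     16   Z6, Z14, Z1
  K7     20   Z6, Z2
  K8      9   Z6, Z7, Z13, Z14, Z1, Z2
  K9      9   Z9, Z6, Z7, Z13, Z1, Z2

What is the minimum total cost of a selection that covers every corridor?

17

K2, K9 cover every corridor at cost 8 + 9 = 17.
Any cover uses at least 2 camera mounts; among all covering selections none totals below 17.
Greedy by coverage-per-cost would pick K8, K2, K9 for 26 — worse than the optimum 17.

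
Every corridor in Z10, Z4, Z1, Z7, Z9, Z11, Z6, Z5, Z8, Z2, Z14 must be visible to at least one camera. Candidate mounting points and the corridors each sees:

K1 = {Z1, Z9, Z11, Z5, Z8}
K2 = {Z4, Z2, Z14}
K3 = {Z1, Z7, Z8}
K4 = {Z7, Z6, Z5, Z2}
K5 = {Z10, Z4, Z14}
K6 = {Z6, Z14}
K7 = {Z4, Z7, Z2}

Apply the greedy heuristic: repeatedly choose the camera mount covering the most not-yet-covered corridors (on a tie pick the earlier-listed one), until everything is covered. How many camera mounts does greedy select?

Pick 1: K1 covers 5 new corridors (Z1, Z9, Z11, Z5, Z8).
Pick 2: K2 covers 3 new corridors (Z4, Z2, Z14).
Pick 3: K4 covers 2 new corridors (Z7, Z6).
Pick 4: K5 covers 1 new corridors (Z10).
Greedy uses 4 camera mounts. (The true minimum is 3.)

4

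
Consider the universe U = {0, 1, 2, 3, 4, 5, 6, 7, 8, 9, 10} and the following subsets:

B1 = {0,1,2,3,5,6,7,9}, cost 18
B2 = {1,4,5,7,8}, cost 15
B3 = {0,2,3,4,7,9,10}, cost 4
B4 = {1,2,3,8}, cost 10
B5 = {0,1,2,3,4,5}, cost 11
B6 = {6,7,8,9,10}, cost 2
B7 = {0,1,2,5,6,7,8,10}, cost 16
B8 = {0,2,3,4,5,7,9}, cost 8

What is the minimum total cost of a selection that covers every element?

13

B5, B6 cover every element at cost 11 + 2 = 13.
Any cover uses at least 2 sets; among all covering selections none totals below 13.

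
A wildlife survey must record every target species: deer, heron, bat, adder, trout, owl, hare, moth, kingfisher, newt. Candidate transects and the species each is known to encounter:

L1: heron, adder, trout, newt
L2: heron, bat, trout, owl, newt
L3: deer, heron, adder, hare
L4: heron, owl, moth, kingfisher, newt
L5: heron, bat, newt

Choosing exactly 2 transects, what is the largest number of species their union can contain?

8

Choosing L2, L3 covers {deer, heron, bat, adder, trout, owl, hare, newt} — 8 species.
No choice of 2 transects does better; here moth, kingfisher are left uncovered.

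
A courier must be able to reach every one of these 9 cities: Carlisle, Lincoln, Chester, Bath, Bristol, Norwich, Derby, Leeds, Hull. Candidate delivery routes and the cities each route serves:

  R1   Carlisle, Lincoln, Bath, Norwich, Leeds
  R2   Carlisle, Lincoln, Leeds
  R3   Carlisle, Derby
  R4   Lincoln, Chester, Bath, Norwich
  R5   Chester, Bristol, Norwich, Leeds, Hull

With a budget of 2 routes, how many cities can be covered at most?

8

Choosing R1, R5 covers {Carlisle, Lincoln, Chester, Bath, Bristol, Norwich, Leeds, Hull} — 8 cities.
No choice of 2 routes does better; here Derby is left uncovered.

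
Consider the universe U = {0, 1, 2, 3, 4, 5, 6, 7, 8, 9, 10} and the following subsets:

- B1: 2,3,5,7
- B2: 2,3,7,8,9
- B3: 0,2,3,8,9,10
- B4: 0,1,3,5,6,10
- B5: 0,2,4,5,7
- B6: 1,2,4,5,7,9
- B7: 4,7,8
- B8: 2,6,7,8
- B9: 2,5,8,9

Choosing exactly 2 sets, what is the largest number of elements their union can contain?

Choosing B2, B4 covers {0, 1, 2, 3, 5, 6, 7, 8, 9, 10} — 10 elements.
No choice of 2 sets does better; here 4 is left uncovered.

10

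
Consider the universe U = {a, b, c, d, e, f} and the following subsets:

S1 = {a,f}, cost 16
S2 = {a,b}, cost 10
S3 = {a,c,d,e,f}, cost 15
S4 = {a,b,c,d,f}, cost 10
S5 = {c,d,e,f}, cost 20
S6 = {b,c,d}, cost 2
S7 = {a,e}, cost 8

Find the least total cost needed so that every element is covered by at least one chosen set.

17

S3, S6 cover every element at cost 15 + 2 = 17.
Any cover uses at least 2 sets; among all covering selections none totals below 17.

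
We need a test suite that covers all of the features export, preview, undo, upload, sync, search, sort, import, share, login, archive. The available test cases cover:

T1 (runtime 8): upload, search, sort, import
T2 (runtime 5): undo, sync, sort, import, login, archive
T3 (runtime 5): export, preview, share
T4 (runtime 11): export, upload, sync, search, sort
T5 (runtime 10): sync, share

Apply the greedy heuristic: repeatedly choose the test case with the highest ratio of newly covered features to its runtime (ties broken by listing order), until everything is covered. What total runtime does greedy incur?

Pick 1: T2 adds 6 new (undo, sync, sort, import, login, archive) at runtime 5 (ratio 6/5).
Pick 2: T3 adds 3 new (export, preview, share) at runtime 5 (ratio 3/5).
Pick 3: T1 adds 2 new (upload, search) at runtime 8 (ratio 2/8).
Greedy total runtime: 5 + 5 + 8 = 18.

18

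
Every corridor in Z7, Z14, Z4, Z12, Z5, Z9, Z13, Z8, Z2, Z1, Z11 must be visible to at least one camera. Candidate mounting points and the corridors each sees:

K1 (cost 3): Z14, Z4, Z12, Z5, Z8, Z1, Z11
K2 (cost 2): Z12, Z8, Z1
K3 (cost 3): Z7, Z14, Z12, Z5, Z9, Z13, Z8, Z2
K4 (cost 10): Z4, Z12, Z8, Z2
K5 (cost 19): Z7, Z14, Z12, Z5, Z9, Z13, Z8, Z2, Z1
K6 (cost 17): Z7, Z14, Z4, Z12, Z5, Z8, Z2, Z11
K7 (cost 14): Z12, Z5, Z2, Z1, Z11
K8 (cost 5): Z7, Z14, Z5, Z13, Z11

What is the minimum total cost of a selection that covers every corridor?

6

K1, K3 cover every corridor at cost 3 + 3 = 6.
Any cover uses at least 2 camera mounts; among all covering selections none totals below 6.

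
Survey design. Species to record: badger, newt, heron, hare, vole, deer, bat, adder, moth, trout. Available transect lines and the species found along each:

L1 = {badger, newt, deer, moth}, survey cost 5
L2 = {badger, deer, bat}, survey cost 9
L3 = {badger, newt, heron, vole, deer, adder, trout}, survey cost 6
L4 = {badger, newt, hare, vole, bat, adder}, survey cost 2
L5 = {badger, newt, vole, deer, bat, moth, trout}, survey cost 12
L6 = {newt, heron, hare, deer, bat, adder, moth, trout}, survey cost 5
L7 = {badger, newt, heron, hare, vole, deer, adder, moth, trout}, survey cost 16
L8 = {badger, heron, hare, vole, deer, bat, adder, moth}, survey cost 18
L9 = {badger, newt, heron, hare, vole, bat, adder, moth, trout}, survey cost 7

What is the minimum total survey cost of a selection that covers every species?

7

L4, L6 cover every species at survey cost 2 + 5 = 7.
Any cover uses at least 2 transects; among all covering selections none totals below 7.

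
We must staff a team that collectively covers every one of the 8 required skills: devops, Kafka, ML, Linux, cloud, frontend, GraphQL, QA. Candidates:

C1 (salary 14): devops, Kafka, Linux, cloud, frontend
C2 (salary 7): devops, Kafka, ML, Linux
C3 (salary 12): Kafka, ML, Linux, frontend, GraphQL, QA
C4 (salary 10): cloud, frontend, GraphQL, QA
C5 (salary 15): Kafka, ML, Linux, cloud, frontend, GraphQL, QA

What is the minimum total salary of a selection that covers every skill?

C2, C4 cover every skill at salary 7 + 10 = 17.
Any cover uses at least 2 candidates; among all covering selections none totals below 17.

17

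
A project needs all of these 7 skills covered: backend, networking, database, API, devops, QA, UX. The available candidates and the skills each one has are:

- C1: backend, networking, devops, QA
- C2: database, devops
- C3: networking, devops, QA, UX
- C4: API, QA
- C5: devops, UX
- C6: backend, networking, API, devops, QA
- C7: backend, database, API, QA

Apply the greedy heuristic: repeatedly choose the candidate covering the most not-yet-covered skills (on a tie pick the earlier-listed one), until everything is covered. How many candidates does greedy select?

Pick 1: C6 covers 5 new skills (backend, networking, API, devops, QA).
Pick 2: C2 covers 1 new skills (database).
Pick 3: C3 covers 1 new skills (UX).
Greedy uses 3 candidates. (The true minimum is 2.)

3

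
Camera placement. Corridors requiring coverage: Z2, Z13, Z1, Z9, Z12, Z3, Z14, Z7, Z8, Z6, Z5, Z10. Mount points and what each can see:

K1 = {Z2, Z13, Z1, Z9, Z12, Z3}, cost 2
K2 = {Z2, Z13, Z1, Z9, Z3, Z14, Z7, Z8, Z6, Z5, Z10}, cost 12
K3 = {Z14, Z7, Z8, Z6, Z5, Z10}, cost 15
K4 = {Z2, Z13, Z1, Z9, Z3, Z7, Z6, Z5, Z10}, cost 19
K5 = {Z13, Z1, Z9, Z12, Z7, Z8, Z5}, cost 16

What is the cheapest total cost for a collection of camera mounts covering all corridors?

K1, K2 cover every corridor at cost 2 + 12 = 14.
Any cover uses at least 2 camera mounts; among all covering selections none totals below 14.

14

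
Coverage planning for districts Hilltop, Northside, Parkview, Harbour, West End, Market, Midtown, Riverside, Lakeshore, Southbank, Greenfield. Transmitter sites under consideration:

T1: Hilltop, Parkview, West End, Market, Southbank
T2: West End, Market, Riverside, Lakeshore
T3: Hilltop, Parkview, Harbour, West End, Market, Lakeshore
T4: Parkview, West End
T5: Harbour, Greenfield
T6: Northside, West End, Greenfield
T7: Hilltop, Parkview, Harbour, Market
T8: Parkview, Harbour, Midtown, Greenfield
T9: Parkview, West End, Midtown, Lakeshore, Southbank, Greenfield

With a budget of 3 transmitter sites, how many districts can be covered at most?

10

Choosing T1, T2, T8 covers {Hilltop, Parkview, Harbour, West End, Market, Midtown, Riverside, Lakeshore, Southbank, Greenfield} — 10 districts.
No choice of 3 transmitter sites does better; here Northside is left uncovered.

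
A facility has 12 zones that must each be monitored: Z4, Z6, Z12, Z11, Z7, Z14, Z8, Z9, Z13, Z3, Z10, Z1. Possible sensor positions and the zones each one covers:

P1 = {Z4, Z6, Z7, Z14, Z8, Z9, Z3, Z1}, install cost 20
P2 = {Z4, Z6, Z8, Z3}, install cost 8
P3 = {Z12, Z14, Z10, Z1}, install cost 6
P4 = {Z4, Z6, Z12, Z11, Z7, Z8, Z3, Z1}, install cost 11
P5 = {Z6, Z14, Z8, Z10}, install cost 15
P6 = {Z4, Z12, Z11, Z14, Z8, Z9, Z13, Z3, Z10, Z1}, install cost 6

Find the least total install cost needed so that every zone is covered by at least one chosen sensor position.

17

P4, P6 cover every zone at install cost 11 + 6 = 17.
Any cover uses at least 2 sensor positions; among all covering selections none totals below 17.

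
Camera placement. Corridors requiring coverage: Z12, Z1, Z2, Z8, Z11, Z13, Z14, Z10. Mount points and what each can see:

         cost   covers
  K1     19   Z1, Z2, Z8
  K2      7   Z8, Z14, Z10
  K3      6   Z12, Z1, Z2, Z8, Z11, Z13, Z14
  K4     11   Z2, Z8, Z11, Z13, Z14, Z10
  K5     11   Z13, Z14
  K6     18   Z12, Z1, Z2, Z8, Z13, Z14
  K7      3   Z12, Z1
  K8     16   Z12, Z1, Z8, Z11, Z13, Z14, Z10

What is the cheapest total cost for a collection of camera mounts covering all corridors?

13

K2, K3 cover every corridor at cost 7 + 6 = 13.
Any cover uses at least 2 camera mounts; among all covering selections none totals below 13.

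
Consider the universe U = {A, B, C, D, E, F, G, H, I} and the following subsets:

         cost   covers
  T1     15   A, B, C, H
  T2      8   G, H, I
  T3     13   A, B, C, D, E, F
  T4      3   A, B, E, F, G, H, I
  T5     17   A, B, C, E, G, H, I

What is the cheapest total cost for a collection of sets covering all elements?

16

T3, T4 cover every element at cost 13 + 3 = 16.
Any cover uses at least 2 sets; among all covering selections none totals below 16.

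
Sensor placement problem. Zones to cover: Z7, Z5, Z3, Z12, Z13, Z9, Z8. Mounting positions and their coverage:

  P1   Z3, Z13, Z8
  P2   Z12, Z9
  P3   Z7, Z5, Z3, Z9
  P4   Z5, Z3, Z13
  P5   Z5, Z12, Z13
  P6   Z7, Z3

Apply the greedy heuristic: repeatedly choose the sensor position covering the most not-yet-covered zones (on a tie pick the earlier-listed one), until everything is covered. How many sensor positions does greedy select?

Pick 1: P3 covers 4 new zones (Z7, Z5, Z3, Z9).
Pick 2: P1 covers 2 new zones (Z13, Z8).
Pick 3: P2 covers 1 new zones (Z12).
Greedy uses 3 sensor positions.

3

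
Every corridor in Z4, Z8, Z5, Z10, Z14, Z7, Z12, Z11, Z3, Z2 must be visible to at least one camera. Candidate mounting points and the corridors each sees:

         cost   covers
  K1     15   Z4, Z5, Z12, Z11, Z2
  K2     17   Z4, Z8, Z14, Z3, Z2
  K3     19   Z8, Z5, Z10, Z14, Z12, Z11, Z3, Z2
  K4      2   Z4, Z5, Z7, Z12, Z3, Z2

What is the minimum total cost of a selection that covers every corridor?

21

K3, K4 cover every corridor at cost 19 + 2 = 21.
Any cover uses at least 2 camera mounts; among all covering selections none totals below 21.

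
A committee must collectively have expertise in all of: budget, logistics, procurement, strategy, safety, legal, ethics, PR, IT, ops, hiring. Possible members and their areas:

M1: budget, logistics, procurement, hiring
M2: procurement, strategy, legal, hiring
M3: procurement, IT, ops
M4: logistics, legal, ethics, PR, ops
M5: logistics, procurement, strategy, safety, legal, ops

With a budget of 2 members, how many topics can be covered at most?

Choosing M1, M4 covers {budget, logistics, procurement, legal, ethics, PR, ops, hiring} — 8 topics.
No choice of 2 members does better; here strategy, safety, IT are left uncovered.

8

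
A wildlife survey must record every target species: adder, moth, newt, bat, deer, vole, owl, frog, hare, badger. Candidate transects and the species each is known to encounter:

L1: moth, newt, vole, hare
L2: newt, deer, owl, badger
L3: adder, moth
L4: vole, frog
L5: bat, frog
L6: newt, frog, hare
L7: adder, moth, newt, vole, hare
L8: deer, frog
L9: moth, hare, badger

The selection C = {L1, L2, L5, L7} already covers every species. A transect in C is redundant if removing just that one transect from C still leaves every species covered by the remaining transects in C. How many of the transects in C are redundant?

1

Drop L1: the rest still cover every species — redundant.
Drop L2: deer, owl, badger uncovered — not redundant.
Drop L5: bat, frog uncovered — not redundant.
Drop L7: adder uncovered — not redundant.
1 redundant: L1.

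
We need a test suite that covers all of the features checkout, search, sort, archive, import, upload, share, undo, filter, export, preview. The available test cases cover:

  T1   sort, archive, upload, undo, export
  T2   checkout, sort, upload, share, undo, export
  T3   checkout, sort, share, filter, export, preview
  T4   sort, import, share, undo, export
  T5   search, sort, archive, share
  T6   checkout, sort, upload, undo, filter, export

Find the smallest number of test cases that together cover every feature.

T1, T3, T4, T5 together cover {checkout, search, sort, archive, import, upload, share, undo, filter, export, preview} — every feature.
No 3 of the 6 test cases cover everything (all 20 triples fall short), so 4 is minimum.

4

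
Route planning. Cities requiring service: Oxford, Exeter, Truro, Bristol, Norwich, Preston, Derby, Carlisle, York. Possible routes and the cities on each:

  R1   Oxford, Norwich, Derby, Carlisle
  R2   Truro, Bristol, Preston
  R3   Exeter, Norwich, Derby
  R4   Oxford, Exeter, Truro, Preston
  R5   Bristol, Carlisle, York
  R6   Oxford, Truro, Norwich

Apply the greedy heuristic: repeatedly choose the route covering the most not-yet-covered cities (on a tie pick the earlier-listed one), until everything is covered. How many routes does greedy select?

Pick 1: R1 covers 4 new cities (Oxford, Norwich, Derby, Carlisle).
Pick 2: R2 covers 3 new cities (Truro, Bristol, Preston).
Pick 3: R3 covers 1 new cities (Exeter).
Pick 4: R5 covers 1 new cities (York).
Greedy uses 4 routes. (The true minimum is 3.)

4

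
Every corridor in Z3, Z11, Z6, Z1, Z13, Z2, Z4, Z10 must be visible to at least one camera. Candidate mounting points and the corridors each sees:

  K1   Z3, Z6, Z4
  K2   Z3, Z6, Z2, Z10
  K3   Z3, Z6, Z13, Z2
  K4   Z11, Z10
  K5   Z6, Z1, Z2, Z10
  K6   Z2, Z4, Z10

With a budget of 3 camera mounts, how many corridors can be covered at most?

7

Choosing K1, K3, K4 covers {Z3, Z11, Z6, Z13, Z2, Z4, Z10} — 7 corridors.
No choice of 3 camera mounts does better; here Z1 is left uncovered.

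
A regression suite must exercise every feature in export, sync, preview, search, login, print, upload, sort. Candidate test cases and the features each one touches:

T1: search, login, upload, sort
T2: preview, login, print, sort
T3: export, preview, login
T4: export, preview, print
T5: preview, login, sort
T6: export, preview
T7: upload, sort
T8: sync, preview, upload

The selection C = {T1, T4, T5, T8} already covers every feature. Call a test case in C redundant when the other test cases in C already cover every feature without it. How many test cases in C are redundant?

1

Drop T1: search uncovered — not redundant.
Drop T4: export, print uncovered — not redundant.
Drop T5: the rest still cover every feature — redundant.
Drop T8: sync uncovered — not redundant.
1 redundant: T5.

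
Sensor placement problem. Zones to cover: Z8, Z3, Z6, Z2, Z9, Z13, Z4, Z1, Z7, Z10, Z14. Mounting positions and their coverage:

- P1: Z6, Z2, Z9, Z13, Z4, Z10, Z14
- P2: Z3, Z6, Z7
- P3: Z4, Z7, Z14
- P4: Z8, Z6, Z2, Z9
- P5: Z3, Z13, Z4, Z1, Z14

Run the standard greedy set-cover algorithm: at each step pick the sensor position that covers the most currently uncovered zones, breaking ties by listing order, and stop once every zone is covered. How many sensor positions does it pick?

Pick 1: P1 covers 7 new zones (Z6, Z2, Z9, Z13, Z4, Z10, Z14).
Pick 2: P2 covers 2 new zones (Z3, Z7).
Pick 3: P4 covers 1 new zones (Z8).
Pick 4: P5 covers 1 new zones (Z1).
Greedy uses 4 sensor positions.

4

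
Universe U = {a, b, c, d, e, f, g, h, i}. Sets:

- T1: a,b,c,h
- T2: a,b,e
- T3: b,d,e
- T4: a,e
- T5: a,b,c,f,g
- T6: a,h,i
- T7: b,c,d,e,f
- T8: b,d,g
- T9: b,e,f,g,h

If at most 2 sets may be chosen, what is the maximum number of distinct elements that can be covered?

8

Choosing T6, T7 covers {a, b, c, d, e, f, h, i} — 8 elements.
No choice of 2 sets does better; here g is left uncovered.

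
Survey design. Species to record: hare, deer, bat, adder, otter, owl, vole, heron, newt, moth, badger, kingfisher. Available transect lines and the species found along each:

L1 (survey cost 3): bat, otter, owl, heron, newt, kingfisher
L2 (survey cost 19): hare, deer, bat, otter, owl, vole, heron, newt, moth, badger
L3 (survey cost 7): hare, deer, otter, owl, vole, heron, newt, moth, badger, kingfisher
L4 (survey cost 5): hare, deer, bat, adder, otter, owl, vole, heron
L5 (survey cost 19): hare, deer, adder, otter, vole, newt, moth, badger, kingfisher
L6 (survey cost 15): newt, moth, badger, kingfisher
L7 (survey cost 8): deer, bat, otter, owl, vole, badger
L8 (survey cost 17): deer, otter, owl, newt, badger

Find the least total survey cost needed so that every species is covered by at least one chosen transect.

12

L3, L4 cover every species at survey cost 7 + 5 = 12.
Any cover uses at least 2 transects; among all covering selections none totals below 12.
Greedy by coverage-per-survey cost would pick L1, L4, L3 for 15 — worse than the optimum 12.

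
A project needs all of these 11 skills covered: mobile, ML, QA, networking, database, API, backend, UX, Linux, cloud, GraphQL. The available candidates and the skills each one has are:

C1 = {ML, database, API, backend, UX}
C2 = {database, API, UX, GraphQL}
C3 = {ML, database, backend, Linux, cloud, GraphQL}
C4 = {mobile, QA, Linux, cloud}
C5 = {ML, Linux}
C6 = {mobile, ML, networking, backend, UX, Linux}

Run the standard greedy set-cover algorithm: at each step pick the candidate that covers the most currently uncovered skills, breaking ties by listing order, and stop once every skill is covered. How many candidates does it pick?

Pick 1: C3 covers 6 new skills (ML, database, backend, Linux, cloud, GraphQL).
Pick 2: C6 covers 3 new skills (mobile, networking, UX).
Pick 3: C1 covers 1 new skills (API).
Pick 4: C4 covers 1 new skills (QA).
Greedy uses 4 candidates. (The true minimum is 3.)

4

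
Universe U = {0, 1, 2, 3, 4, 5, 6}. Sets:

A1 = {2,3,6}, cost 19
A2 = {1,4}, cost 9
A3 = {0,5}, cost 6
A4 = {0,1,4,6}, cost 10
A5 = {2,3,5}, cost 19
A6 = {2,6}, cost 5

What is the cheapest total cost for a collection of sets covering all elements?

29

A4, A5 cover every element at cost 10 + 19 = 29.
Any cover uses at least 2 sets; among all covering selections none totals below 29.
Greedy by coverage-per-cost would pick A4, A6, A3, A1 for 40 — worse than the optimum 29.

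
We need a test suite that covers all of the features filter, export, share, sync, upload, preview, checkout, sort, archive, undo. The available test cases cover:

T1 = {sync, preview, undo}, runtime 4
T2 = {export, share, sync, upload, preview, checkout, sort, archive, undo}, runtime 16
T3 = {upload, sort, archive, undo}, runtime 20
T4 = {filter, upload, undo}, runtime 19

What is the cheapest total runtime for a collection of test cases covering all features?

T2, T4 cover every feature at runtime 16 + 19 = 35.
Any cover uses at least 2 test cases; among all covering selections none totals below 35.
Greedy by coverage-per-runtime would pick T1, T2, T4 for 39 — worse than the optimum 35.

35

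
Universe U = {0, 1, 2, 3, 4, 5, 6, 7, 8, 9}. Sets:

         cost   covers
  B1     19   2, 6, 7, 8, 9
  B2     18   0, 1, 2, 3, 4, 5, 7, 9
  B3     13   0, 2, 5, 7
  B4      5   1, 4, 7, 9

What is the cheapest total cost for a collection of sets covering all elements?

B1, B2 cover every element at cost 19 + 18 = 37.
Any cover uses at least 2 sets; among all covering selections none totals below 37.
Greedy by coverage-per-cost would pick B4, B3, B1, B2 for 55 — worse than the optimum 37.

37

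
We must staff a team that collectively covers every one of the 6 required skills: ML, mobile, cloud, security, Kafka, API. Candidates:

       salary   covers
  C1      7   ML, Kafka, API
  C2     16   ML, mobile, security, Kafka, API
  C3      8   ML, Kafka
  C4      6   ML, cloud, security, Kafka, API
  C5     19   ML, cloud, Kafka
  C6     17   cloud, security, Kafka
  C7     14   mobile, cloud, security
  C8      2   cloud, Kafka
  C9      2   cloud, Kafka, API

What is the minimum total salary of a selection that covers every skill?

C2, C8 cover every skill at salary 16 + 2 = 18.
Any cover uses at least 2 candidates; among all covering selections none totals below 18.
Greedy by coverage-per-salary would pick C9, C4, C7 for 22 — worse than the optimum 18.

18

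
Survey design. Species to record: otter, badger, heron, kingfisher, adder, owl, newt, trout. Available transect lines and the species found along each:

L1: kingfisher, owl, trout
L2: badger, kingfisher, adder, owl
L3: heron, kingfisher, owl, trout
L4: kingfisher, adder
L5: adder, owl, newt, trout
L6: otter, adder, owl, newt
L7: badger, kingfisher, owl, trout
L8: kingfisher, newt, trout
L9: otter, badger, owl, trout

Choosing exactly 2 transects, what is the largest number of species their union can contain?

7

Choosing L3, L6 covers {otter, heron, kingfisher, adder, owl, newt, trout} — 7 species.
No choice of 2 transects does better; here badger is left uncovered.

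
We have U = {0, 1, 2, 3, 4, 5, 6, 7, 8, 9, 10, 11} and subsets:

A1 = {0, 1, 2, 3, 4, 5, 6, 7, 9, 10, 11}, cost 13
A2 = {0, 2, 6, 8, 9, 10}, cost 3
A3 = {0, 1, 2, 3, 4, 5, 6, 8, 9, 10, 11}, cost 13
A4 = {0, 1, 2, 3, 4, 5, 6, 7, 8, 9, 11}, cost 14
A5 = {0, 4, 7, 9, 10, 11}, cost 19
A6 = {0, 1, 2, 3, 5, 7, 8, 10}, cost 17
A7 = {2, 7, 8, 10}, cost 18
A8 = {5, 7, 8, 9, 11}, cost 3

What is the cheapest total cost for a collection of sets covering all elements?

A1, A2 cover every element at cost 13 + 3 = 16.
Any cover uses at least 2 sets; among all covering selections none totals below 16.

16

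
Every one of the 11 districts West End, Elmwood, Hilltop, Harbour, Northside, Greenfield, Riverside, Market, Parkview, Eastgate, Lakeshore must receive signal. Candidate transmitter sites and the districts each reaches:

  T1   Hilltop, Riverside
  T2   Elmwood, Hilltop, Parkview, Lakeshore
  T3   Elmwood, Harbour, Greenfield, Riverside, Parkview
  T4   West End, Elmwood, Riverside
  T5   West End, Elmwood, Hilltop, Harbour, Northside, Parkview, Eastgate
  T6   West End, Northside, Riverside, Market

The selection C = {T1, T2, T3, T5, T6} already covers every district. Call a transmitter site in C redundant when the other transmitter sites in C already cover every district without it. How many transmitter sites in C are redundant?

Drop T1: the rest still cover every district — redundant.
Drop T2: Lakeshore uncovered — not redundant.
Drop T3: Greenfield uncovered — not redundant.
Drop T5: Eastgate uncovered — not redundant.
Drop T6: Market uncovered — not redundant.
1 redundant: T1.

1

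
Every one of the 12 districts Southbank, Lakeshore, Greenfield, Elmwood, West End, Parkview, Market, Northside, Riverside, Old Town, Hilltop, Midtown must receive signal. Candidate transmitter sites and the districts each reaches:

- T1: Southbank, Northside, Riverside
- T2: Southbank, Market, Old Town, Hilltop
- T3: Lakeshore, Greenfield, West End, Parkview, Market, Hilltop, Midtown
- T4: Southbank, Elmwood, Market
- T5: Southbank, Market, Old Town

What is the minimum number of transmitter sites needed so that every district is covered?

T1, T2, T3, T4 together cover {Southbank, Lakeshore, Greenfield, Elmwood, West End, Parkview, Market, Northside, Riverside, Old Town, Hilltop, Midtown} — every district.
No 3 of the 5 transmitter sites cover everything (all 10 triples fall short), so 4 is minimum.

4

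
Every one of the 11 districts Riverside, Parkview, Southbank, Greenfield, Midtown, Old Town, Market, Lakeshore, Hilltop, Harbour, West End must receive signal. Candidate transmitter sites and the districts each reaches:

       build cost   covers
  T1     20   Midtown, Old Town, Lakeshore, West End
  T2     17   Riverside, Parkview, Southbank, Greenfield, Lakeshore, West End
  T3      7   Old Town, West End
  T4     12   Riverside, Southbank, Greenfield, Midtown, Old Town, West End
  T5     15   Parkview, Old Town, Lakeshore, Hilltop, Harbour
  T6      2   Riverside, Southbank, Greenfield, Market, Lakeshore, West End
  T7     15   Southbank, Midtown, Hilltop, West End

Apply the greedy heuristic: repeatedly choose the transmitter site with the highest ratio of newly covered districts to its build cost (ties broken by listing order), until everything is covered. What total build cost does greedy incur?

29

Pick 1: T6 adds 6 new (Riverside, Southbank, Greenfield, Market, Lakeshore, West End) at build cost 2 (ratio 6/2).
Pick 2: T5 adds 4 new (Parkview, Old Town, Hilltop, Harbour) at build cost 15 (ratio 4/15).
Pick 3: T4 adds 1 new (Midtown) at build cost 12 (ratio 1/12).
Greedy total build cost: 2 + 15 + 12 = 29.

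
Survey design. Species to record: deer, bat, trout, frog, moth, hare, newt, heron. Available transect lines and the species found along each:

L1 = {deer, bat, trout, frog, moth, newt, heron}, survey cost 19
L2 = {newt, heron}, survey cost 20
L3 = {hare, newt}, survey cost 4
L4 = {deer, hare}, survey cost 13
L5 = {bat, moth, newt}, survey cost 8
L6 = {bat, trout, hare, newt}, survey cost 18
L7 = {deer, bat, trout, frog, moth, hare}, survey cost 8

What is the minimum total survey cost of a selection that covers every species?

L1, L3 cover every species at survey cost 19 + 4 = 23.
Any cover uses at least 2 transects; among all covering selections none totals below 23.
Greedy by coverage-per-survey cost would pick L7, L3, L1 for 31 — worse than the optimum 23.

23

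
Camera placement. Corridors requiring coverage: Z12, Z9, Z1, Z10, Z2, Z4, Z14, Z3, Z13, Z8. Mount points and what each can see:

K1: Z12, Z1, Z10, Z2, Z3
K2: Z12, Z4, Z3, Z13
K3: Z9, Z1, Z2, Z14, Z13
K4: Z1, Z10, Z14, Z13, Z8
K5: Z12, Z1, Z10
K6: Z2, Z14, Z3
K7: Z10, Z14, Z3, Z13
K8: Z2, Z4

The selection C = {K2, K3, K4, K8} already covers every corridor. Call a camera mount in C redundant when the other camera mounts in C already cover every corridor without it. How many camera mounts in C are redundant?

1

Drop K2: Z12, Z3 uncovered — not redundant.
Drop K3: Z9 uncovered — not redundant.
Drop K4: Z10, Z8 uncovered — not redundant.
Drop K8: the rest still cover every corridor — redundant.
1 redundant: K8.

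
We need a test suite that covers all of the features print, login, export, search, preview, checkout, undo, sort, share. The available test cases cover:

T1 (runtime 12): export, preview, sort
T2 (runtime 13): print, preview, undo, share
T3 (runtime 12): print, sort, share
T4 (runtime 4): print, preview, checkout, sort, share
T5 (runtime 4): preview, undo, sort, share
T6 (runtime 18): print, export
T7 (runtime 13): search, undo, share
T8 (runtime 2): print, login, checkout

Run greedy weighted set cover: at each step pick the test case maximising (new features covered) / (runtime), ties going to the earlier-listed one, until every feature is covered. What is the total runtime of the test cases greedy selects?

Pick 1: T8 adds 3 new (print, login, checkout) at runtime 2 (ratio 3/2).
Pick 2: T5 adds 4 new (preview, undo, sort, share) at runtime 4 (ratio 4/4).
Pick 3: T1 adds 1 new (export) at runtime 12 (ratio 1/12).
Pick 4: T7 adds 1 new (search) at runtime 13 (ratio 1/13).
Greedy total runtime: 2 + 4 + 12 + 13 = 31. (The true optimum is 27, so greedy overshoots here.)

31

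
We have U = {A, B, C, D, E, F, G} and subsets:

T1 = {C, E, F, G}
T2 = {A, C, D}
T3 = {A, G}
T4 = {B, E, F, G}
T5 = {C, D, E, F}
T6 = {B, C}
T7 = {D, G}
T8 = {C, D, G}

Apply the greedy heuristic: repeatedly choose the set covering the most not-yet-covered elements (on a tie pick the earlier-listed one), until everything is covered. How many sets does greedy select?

3

Pick 1: T1 covers 4 new elements (C, E, F, G).
Pick 2: T2 covers 2 new elements (A, D).
Pick 3: T4 covers 1 new elements (B).
Greedy uses 3 sets. (The true minimum is 2.)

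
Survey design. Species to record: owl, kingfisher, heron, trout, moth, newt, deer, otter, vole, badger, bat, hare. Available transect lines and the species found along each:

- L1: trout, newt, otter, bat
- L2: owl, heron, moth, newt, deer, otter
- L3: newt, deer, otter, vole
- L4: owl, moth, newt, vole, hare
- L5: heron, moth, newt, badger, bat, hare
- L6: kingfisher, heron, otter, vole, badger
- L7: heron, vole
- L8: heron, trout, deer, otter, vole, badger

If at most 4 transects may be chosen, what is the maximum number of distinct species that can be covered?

12

Choosing L1, L2, L4, L6 covers {owl, kingfisher, heron, trout, moth, newt, deer, otter, vole, badger, bat, hare} — 12 species.
That is all 12 species.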